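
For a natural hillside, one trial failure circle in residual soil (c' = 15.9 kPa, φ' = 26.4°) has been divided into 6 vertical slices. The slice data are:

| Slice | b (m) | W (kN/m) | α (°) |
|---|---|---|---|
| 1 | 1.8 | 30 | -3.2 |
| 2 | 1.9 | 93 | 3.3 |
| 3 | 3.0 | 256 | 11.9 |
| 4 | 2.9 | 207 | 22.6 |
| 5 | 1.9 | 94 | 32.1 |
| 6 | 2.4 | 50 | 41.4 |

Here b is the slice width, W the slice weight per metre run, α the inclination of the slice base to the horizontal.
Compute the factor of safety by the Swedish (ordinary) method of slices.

Ordinary method of slices: FS = Σ[c'·Δl_i + (W_i cosα_i)·tanφ'] / Σ W_i sinα_i, with Δl_i = b_i / cosα_i.
Slice 1: Δl = 1.8/cos(-3.2°) = 1.803 m; N'_1 = 30·cos(-3.2°) = 30.0; c'Δl = 28.66; W sinα = -1.7
Slice 2: Δl = 1.9/cos3.3° = 1.903 m; N'_2 = 93·cos3.3° = 92.8; c'Δl = 30.26; W sinα = 5.4
Slice 3: Δl = 3.0/cos11.9° = 3.066 m; N'_3 = 256·cos11.9° = 250.5; c'Δl = 48.75; W sinα = 52.8
Slice 4: Δl = 2.9/cos22.6° = 3.141 m; N'_4 = 207·cos22.6° = 191.1; c'Δl = 49.95; W sinα = 79.5
Slice 5: Δl = 1.9/cos32.1° = 2.243 m; N'_5 = 94·cos32.1° = 79.6; c'Δl = 35.66; W sinα = 50.0
Slice 6: Δl = 2.4/cos41.4° = 3.200 m; N'_6 = 50·cos41.4° = 37.5; c'Δl = 50.87; W sinα = 33.1
Σc'Δl = 244.2 kN/m; ΣN' = 681.5 kN/m; ΣW sinα = 219.0 kN/m
Resisting = 244.2 + 681.5·tan26.4° = 244.2 + 338.3 = 582.5 kN/m
FS = 582.5 / 219.0 = 2.659

FS = 2.66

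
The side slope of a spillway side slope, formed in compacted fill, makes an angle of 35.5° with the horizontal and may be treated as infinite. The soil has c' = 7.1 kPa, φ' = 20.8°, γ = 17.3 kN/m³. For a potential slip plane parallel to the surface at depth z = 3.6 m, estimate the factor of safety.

For an infinite slope with a slip plane parallel to the surface (no pore pressure): FS = [c' + γz cos²β tanφ'] / [γz sinβ cosβ].
γz = 17.3·3.6 = 62.28 kN/m²
Numerator = 7.1 + 62.28·cos²35.5°·tan20.8° = 7.1 + 62.28·0.6628·0.3799 = 22.780 kPa
Denominator = 62.28·sin35.5°·cos35.5° = 62.28·0.5807·0.8141 = 29.443 kPa
FS = 22.780 / 29.443 = 0.774

FS = 0.77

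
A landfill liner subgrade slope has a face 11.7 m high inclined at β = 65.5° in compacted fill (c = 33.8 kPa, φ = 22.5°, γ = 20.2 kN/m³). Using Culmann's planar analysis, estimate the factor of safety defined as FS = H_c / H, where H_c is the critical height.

H_c = (4c/γ) · sinβ cosφ / [1 − cos(β − φ)]
    = (4·33.8/20.2) · sin65.5°·cos22.5° / [1 − cos43.0°]
    = 6.693 · 0.8407 / 0.2686 = 20.95 m
FS = H_c / H = 20.95 / 11.7 = 1.790

FS = 1.79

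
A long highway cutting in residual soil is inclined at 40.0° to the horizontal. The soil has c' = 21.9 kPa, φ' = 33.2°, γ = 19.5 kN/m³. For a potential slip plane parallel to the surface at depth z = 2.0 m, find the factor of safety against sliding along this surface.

For an infinite slope with a slip plane parallel to the surface (no pore pressure): FS = [c' + γz cos²β tanφ'] / [γz sinβ cosβ].
γz = 19.5·2.0 = 39.00 kN/m²
Numerator = 21.9 + 39.00·cos²40.0°·tan33.2° = 21.9 + 39.00·0.5868·0.6544 = 36.876 kPa
Denominator = 39.00·sin40.0°·cos40.0° = 39.00·0.6428·0.7660 = 19.204 kPa
FS = 36.876 / 19.204 = 1.920

FS = 1.92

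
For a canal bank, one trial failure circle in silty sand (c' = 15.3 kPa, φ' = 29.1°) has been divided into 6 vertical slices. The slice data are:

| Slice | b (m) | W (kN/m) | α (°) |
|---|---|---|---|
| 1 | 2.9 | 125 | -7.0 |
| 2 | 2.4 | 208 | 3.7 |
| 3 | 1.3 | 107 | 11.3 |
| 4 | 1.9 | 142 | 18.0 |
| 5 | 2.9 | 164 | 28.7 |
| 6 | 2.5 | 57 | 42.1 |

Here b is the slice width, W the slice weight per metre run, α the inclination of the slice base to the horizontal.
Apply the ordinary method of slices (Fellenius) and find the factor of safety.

Ordinary method of slices: FS = Σ[c'·Δl_i + (W_i cosα_i)·tanφ'] / Σ W_i sinα_i, with Δl_i = b_i / cosα_i.
Slice 1: Δl = 2.9/cos(-7.0°) = 2.922 m; N'_1 = 125·cos(-7.0°) = 124.1; c'Δl = 44.70; W sinα = -15.2
Slice 2: Δl = 2.4/cos3.7° = 2.405 m; N'_2 = 208·cos3.7° = 207.6; c'Δl = 36.80; W sinα = 13.4
Slice 3: Δl = 1.3/cos11.3° = 1.326 m; N'_3 = 107·cos11.3° = 104.9; c'Δl = 20.28; W sinα = 21.0
Slice 4: Δl = 1.9/cos18.0° = 1.998 m; N'_4 = 142·cos18.0° = 135.1; c'Δl = 30.57; W sinα = 43.9
Slice 5: Δl = 2.9/cos28.7° = 3.306 m; N'_5 = 164·cos28.7° = 143.9; c'Δl = 50.58; W sinα = 78.8
Slice 6: Δl = 2.5/cos42.1° = 3.369 m; N'_6 = 57·cos42.1° = 42.3; c'Δl = 51.55; W sinα = 38.2
Σc'Δl = 234.5 kN/m; ΣN' = 757.8 kN/m; ΣW sinα = 180.0 kN/m
Resisting = 234.5 + 757.8·tan29.1° = 234.5 + 421.8 = 656.2 kN/m
FS = 656.2 / 180.0 = 3.646

FS = 3.65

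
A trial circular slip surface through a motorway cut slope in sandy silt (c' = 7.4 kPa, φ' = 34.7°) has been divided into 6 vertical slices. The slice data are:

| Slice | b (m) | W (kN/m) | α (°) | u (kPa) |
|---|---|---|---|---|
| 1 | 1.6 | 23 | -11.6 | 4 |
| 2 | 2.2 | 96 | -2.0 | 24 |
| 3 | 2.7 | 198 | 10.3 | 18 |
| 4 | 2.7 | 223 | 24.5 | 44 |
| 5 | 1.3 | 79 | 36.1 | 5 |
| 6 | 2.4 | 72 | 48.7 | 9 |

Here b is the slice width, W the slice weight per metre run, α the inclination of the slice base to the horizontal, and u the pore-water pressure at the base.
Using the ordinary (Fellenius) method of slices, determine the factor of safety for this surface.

Ordinary method of slices: FS = Σ[c'·Δl_i + (W_i cosα_i − u_i·Δl_i)·tanφ'] / Σ W_i sinα_i, with Δl_i = b_i / cosα_i.
Slice 1: Δl = 1.6/cos(-11.6°) = 1.633 m; N'_1 = 23·cos(-11.6°) − 4·1.633 = 16.0; c'Δl = 12.09; W sinα = -4.6
Slice 2: Δl = 2.2/cos(-2.0°) = 2.201 m; N'_2 = 96·cos(-2.0°) − 24·2.201 = 43.1; c'Δl = 16.29; W sinα = -3.4
Slice 3: Δl = 2.7/cos10.3° = 2.744 m; N'_3 = 198·cos10.3° − 18·2.744 = 145.4; c'Δl = 20.31; W sinα = 35.4
Slice 4: Δl = 2.7/cos24.5° = 2.967 m; N'_4 = 223·cos24.5° − 44·2.967 = 72.4; c'Δl = 21.96; W sinα = 92.5
Slice 5: Δl = 1.3/cos36.1° = 1.609 m; N'_5 = 79·cos36.1° − 5·1.609 = 55.8; c'Δl = 11.91; W sinα = 46.5
Slice 6: Δl = 2.4/cos48.7° = 3.636 m; N'_6 = 72·cos48.7° − 9·3.636 = 14.8; c'Δl = 26.91; W sinα = 54.1
Σc'Δl = 109.5 kN/m; ΣN' = 347.5 kN/m; ΣW sinα = 220.5 kN/m
Resisting = 109.5 + 347.5·tan34.7° = 109.5 + 240.6 = 350.1 kN/m
FS = 350.1 / 220.5 = 1.587

FS = 1.59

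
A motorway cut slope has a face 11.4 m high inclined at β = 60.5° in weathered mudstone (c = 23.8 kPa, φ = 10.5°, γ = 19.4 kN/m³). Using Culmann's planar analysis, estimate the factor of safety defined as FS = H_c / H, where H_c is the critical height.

H_c = (4c/γ) · sinβ cosφ / [1 − cos(β − φ)]
    = (4·23.8/19.4) · sin60.5°·cos10.5° / [1 − cos50.0°]
    = 4.907 · 0.8558 / 0.3572 = 11.76 m
FS = H_c / H = 11.76 / 11.4 = 1.031

FS = 1.03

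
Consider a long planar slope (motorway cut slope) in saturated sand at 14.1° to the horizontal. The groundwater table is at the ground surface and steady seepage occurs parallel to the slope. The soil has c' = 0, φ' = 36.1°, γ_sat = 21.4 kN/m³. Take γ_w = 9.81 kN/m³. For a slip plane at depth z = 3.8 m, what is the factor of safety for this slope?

With seepage parallel to the slope and the water table at the surface, the effective normal stress on the slip plane uses the buoyant unit weight γ' = γ_sat − γ_w while the driving shear stress uses γ_sat:
FS = [c' + γ' z cos²β tanφ'] / [γ_sat z sinβ cosβ]
(For c' = 0 this reduces to FS = (γ'/γ_sat)·tanφ'/tanβ.)
γ' = 21.4 − 9.81 = 11.59 kN/m³
Numerator = 0.0 + 11.59·3.8·cos²14.1°·tan36.1° = 0.0 + 11.59·3.8·0.9407·0.7292 = 30.210 kPa
Denominator = 21.4·3.8·sin14.1°·cos14.1° = 21.4·3.8·0.2436·0.9699 = 19.214 kPa
FS = 30.210 / 19.214 = 1.572

FS = 1.57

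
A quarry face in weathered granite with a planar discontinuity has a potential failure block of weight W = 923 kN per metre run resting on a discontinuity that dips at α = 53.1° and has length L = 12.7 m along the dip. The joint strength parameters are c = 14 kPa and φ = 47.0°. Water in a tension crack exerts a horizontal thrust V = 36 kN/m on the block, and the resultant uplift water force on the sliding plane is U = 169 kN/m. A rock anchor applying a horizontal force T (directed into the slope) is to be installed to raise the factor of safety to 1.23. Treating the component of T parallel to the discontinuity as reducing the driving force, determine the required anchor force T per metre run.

T = 235 kN/m

Resolving forces along and normal to the sliding plane, with the horizontal anchor force T adding T·sinα to the effective normal force and T·cosα acting up the plane against the driving force:
FS = [cL + (W cosα − U − V sinα + T sinα) tanφ] / [W sinα + V cosα − T cosα]
Without the anchor: N' = 356.4 kN/m, driving T_d = 759.7 kN/m, resisting R = 14·12.7 + 356.4·tan47.0° = 560.0 kN/m, FS = 0.74.
Setting FS = 1.23 and solving for T:
1.23·(759.7 − T cos53.1°) = 560.0 + T sin53.1°·tan47.0°
T·(sin53.1°·tan47.0° + 1.23·cos53.1°) = 1.23·759.7 − 560.0
T·(0.7997·1.0724 + 1.23·0.6004) = 934.5 − 560.0 = 374.5
T·1.5961 = 374.5
T = 234.6 kN/m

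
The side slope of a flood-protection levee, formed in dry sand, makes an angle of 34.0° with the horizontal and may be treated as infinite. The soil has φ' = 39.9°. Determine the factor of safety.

FS = 1.24

For a dry cohesionless infinite slope the factor of safety is FS = tanφ' / tanβ.
FS = tan39.9° / tan34.0° = 0.8361 / 0.6745 = 1.240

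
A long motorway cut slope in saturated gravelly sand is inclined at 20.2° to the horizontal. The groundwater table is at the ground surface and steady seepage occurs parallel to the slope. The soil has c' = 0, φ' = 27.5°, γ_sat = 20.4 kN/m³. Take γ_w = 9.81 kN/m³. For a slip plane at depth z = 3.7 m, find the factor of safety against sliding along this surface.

FS = 0.73

With seepage parallel to the slope and the water table at the surface, the effective normal stress on the slip plane uses the buoyant unit weight γ' = γ_sat − γ_w while the driving shear stress uses γ_sat:
FS = [c' + γ' z cos²β tanφ'] / [γ_sat z sinβ cosβ]
(For c' = 0 this reduces to FS = (γ'/γ_sat)·tanφ'/tanβ.)
γ' = 20.4 − 9.81 = 10.59 kN/m³
Numerator = 0.0 + 10.59·3.7·cos²20.2°·tan27.5° = 0.0 + 10.59·3.7·0.8808·0.5206 = 17.965 kPa
Denominator = 20.4·3.7·sin20.2°·cos20.2° = 20.4·3.7·0.3453·0.9385 = 24.460 kPa
FS = 17.965 / 24.460 = 0.734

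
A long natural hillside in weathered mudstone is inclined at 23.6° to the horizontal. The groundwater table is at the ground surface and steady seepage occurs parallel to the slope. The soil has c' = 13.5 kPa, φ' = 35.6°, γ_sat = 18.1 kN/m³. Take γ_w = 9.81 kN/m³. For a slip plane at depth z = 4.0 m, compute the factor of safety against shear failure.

FS = 1.26

With seepage parallel to the slope and the water table at the surface, the effective normal stress on the slip plane uses the buoyant unit weight γ' = γ_sat − γ_w while the driving shear stress uses γ_sat:
FS = [c' + γ' z cos²β tanφ'] / [γ_sat z sinβ cosβ]
γ' = 18.1 − 9.81 = 8.29 kN/m³
Numerator = 13.5 + 8.29·4.0·cos²23.6°·tan35.6° = 13.5 + 8.29·4.0·0.8397·0.7159 = 33.435 kPa
Denominator = 18.1·4.0·sin23.6°·cos23.6° = 18.1·4.0·0.4003·0.9164 = 26.561 kPa
FS = 33.435 / 26.561 = 1.259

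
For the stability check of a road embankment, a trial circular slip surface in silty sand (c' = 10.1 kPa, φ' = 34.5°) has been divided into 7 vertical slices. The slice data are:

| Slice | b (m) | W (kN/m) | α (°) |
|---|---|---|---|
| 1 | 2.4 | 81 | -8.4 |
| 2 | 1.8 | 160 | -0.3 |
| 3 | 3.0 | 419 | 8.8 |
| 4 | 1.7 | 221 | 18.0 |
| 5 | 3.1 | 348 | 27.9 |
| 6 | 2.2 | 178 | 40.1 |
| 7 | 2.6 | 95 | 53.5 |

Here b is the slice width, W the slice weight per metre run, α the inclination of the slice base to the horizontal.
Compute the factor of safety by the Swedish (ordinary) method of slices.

FS = 2.40

Ordinary method of slices: FS = Σ[c'·Δl_i + (W_i cosα_i)·tanφ'] / Σ W_i sinα_i, with Δl_i = b_i / cosα_i.
Slice 1: Δl = 2.4/cos(-8.4°) = 2.426 m; N'_1 = 81·cos(-8.4°) = 80.1; c'Δl = 24.50; W sinα = -11.8
Slice 2: Δl = 1.8/cos(-0.3°) = 1.800 m; N'_2 = 160·cos(-0.3°) = 160.0; c'Δl = 18.18; W sinα = -0.8
Slice 3: Δl = 3.0/cos8.8° = 3.036 m; N'_3 = 419·cos8.8° = 414.1; c'Δl = 30.66; W sinα = 64.1
Slice 4: Δl = 1.7/cos18.0° = 1.787 m; N'_4 = 221·cos18.0° = 210.2; c'Δl = 18.05; W sinα = 68.3
Slice 5: Δl = 3.1/cos27.9° = 3.508 m; N'_5 = 348·cos27.9° = 307.6; c'Δl = 35.43; W sinα = 162.8
Slice 6: Δl = 2.2/cos40.1° = 2.876 m; N'_6 = 178·cos40.1° = 136.2; c'Δl = 29.05; W sinα = 114.7
Slice 7: Δl = 2.6/cos53.5° = 4.371 m; N'_7 = 95·cos53.5° = 56.5; c'Δl = 44.15; W sinα = 76.4
Σc'Δl = 200.0 kN/m; ΣN' = 1364.6 kN/m; ΣW sinα = 473.6 kN/m
Resisting = 200.0 + 1364.6·tan34.5° = 200.0 + 937.9 = 1137.9 kN/m
FS = 1137.9 / 473.6 = 2.403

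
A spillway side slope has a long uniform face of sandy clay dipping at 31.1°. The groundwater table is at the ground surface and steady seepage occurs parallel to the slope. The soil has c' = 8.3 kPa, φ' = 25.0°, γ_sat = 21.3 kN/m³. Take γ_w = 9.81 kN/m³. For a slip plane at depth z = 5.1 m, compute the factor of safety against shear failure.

With seepage parallel to the slope and the water table at the surface, the effective normal stress on the slip plane uses the buoyant unit weight γ' = γ_sat − γ_w while the driving shear stress uses γ_sat:
FS = [c' + γ' z cos²β tanφ'] / [γ_sat z sinβ cosβ]
γ' = 21.3 − 9.81 = 11.49 kN/m³
Numerator = 8.3 + 11.49·5.1·cos²31.1°·tan25.0° = 8.3 + 11.49·5.1·0.7332·0.4663 = 28.335 kPa
Denominator = 21.3·5.1·sin31.1°·cos31.1° = 21.3·5.1·0.5165·0.8563 = 48.046 kPa
FS = 28.335 / 48.046 = 0.590

FS = 0.59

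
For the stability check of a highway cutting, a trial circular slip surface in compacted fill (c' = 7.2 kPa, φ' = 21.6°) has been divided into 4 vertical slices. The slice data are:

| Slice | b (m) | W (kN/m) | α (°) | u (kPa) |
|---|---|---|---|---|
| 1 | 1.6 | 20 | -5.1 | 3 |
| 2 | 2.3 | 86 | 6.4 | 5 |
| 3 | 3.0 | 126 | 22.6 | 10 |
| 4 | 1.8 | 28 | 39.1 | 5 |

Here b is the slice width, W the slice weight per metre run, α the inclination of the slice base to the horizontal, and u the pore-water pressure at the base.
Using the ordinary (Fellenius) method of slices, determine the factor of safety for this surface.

Ordinary method of slices: FS = Σ[c'·Δl_i + (W_i cosα_i − u_i·Δl_i)·tanφ'] / Σ W_i sinα_i, with Δl_i = b_i / cosα_i.
Slice 1: Δl = 1.6/cos(-5.1°) = 1.606 m; N'_1 = 20·cos(-5.1°) − 3·1.606 = 15.1; c'Δl = 11.57; W sinα = -1.8
Slice 2: Δl = 2.3/cos6.4° = 2.314 m; N'_2 = 86·cos6.4° − 5·2.314 = 73.9; c'Δl = 16.66; W sinα = 9.6
Slice 3: Δl = 3.0/cos22.6° = 3.250 m; N'_3 = 126·cos22.6° − 10·3.250 = 83.8; c'Δl = 23.40; W sinα = 48.4
Slice 4: Δl = 1.8/cos39.1° = 2.319 m; N'_4 = 28·cos39.1° − 5·2.319 = 10.1; c'Δl = 16.70; W sinα = 17.7
Σc'Δl = 68.3 kN/m; ΣN' = 183.0 kN/m; ΣW sinα = 73.9 kN/m
Resisting = 68.3 + 183.0·tan21.6° = 68.3 + 72.4 = 140.8 kN/m
FS = 140.8 / 73.9 = 1.905

FS = 1.91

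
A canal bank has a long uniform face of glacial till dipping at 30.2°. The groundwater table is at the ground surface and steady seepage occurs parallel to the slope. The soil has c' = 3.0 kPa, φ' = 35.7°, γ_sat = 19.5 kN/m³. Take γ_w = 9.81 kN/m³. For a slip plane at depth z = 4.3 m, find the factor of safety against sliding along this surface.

FS = 0.70

With seepage parallel to the slope and the water table at the surface, the effective normal stress on the slip plane uses the buoyant unit weight γ' = γ_sat − γ_w while the driving shear stress uses γ_sat:
FS = [c' + γ' z cos²β tanφ'] / [γ_sat z sinβ cosβ]
γ' = 19.5 − 9.81 = 9.69 kN/m³
Numerator = 3.0 + 9.69·4.3·cos²30.2°·tan35.7° = 3.0 + 9.69·4.3·0.7470·0.7186 = 25.365 kPa
Denominator = 19.5·4.3·sin30.2°·cos30.2° = 19.5·4.3·0.5030·0.8643 = 36.454 kPa
FS = 25.365 / 36.454 = 0.696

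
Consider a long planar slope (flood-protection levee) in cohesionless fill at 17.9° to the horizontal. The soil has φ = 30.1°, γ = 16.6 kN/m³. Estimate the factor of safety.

FS = 1.79

For a dry cohesionless infinite slope the factor of safety is FS = tanφ / tanβ.
FS = tan30.1° / tan17.9° = 0.5797 / 0.3230 = 1.795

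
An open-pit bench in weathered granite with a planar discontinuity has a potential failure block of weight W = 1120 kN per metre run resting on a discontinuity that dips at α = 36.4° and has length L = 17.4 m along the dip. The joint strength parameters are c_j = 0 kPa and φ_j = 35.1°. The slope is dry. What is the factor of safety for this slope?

Resolving the block weight along and normal to the plane and applying the Mohr–Coulomb strength on the joint:
N' = W cosα = 1120·cos36.4° = 901.5 kN/m
Driving force T = W sinα = 1120·sin36.4° = 664.6 kN/m
Resisting force R = c_j·L + N'·tanφ_j = 0·17.4 + 901.5·tan35.1° = 0.0 + 633.6 = 633.6 kN/m
FS = R / T = 633.6 / 664.6 = 0.953

FS = 0.95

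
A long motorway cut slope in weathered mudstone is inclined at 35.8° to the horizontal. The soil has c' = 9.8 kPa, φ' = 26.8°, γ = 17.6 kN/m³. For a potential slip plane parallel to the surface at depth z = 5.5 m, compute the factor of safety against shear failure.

For an infinite slope with a slip plane parallel to the surface (no pore pressure): FS = [c' + γz cos²β tanφ'] / [γz sinβ cosβ].
γz = 17.6·5.5 = 96.80 kN/m²
Numerator = 9.8 + 96.80·cos²35.8°·tan26.8° = 9.8 + 96.80·0.6578·0.5051 = 41.966 kPa
Denominator = 96.80·sin35.8°·cos35.8° = 96.80·0.5850·0.8111 = 45.926 kPa
FS = 41.966 / 45.926 = 0.914

FS = 0.91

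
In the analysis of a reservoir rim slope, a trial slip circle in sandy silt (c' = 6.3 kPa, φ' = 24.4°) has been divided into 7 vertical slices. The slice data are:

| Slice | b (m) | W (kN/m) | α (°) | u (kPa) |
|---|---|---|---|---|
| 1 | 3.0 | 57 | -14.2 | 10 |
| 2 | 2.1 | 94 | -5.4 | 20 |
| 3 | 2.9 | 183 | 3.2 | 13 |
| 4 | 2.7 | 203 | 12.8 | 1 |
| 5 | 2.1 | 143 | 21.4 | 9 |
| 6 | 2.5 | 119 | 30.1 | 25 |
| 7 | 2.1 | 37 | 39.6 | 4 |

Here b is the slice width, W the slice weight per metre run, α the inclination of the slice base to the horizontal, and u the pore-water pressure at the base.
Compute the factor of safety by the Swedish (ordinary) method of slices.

Ordinary method of slices: FS = Σ[c'·Δl_i + (W_i cosα_i − u_i·Δl_i)·tanφ'] / Σ W_i sinα_i, with Δl_i = b_i / cosα_i.
Slice 1: Δl = 3.0/cos(-14.2°) = 3.095 m; N'_1 = 57·cos(-14.2°) − 10·3.095 = 24.3; c'Δl = 19.50; W sinα = -14.0
Slice 2: Δl = 2.1/cos(-5.4°) = 2.109 m; N'_2 = 94·cos(-5.4°) − 20·2.109 = 51.4; c'Δl = 13.29; W sinα = -8.8
Slice 3: Δl = 2.9/cos3.2° = 2.905 m; N'_3 = 183·cos3.2° − 13·2.905 = 145.0; c'Δl = 18.30; W sinα = 10.2
Slice 4: Δl = 2.7/cos12.8° = 2.769 m; N'_4 = 203·cos12.8° − 1·2.769 = 195.2; c'Δl = 17.44; W sinα = 45.0
Slice 5: Δl = 2.1/cos21.4° = 2.256 m; N'_5 = 143·cos21.4° − 9·2.256 = 112.8; c'Δl = 14.21; W sinα = 52.2
Slice 6: Δl = 2.5/cos30.1° = 2.890 m; N'_6 = 119·cos30.1° − 25·2.890 = 30.7; c'Δl = 18.20; W sinα = 59.7
Slice 7: Δl = 2.1/cos39.6° = 2.725 m; N'_7 = 37·cos39.6° − 4·2.725 = 17.6; c'Δl = 17.17; W sinα = 23.6
Σc'Δl = 118.1 kN/m; ΣN' = 577.0 kN/m; ΣW sinα = 167.8 kN/m
Resisting = 118.1 + 577.0·tan24.4° = 118.1 + 261.7 = 379.9 kN/m
FS = 379.9 / 167.8 = 2.264

FS = 2.26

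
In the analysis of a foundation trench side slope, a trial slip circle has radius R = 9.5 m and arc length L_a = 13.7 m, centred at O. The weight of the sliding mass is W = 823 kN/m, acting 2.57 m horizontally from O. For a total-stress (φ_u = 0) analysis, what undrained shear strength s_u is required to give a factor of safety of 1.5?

FS = s_u·L_a·R / (W·d), so s_u = FS·W·d / (L_a·R).
s_u = 1.5·823·2.57 / (13.70·9.5) = 3172.7 / 130.15 = 24.38 kPa

s_u = 24.4 kPa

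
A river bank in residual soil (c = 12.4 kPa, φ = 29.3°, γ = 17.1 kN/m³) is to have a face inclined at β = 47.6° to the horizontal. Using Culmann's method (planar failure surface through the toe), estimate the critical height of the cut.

H_c = 36.93 m

Culmann's analysis gives the critical failure plane at α_cr = (β + φ)/2 = (47.6 + 29.3)/2 = 38.5°, and the critical height
H_c = (4c/γ) · sinβ cosφ / [1 − cos(β − φ)]
    = (4·12.4/17.1) · sin47.6°·cos29.3° / [1 − cos(18.3°)]
    = 2.901 · 0.7385·0.8721 / [1 − 0.9494]
    = 2.901 · 0.6440 / 0.0506
    = 36.93 m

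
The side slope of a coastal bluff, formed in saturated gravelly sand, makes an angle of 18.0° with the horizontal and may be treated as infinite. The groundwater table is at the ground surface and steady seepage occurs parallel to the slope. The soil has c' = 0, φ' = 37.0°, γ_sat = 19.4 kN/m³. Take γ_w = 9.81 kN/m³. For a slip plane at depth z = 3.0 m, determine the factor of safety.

With seepage parallel to the slope and the water table at the surface, the effective normal stress on the slip plane uses the buoyant unit weight γ' = γ_sat − γ_w while the driving shear stress uses γ_sat:
FS = [c' + γ' z cos²β tanφ'] / [γ_sat z sinβ cosβ]
(For c' = 0 this reduces to FS = (γ'/γ_sat)·tanφ'/tanβ.)
γ' = 19.4 − 9.81 = 9.59 kN/m³
Numerator = 0.0 + 9.59·3.0·cos²18.0°·tan37.0° = 0.0 + 9.59·3.0·0.9045·0.7536 = 19.610 kPa
Denominator = 19.4·3.0·sin18.0°·cos18.0° = 19.4·3.0·0.3090·0.9511 = 17.105 kPa
FS = 19.610 / 17.105 = 1.146

FS = 1.15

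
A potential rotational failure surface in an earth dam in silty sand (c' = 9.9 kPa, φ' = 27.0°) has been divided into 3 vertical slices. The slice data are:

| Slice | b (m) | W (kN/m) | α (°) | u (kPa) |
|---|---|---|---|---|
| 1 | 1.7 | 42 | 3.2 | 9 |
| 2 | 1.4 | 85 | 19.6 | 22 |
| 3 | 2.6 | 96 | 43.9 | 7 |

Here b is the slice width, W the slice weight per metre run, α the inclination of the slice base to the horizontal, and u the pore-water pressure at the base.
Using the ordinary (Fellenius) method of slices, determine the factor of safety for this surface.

Ordinary method of slices: FS = Σ[c'·Δl_i + (W_i cosα_i − u_i·Δl_i)·tanφ'] / Σ W_i sinα_i, with Δl_i = b_i / cosα_i.
Slice 1: Δl = 1.7/cos3.2° = 1.703 m; N'_1 = 42·cos3.2° − 9·1.703 = 26.6; c'Δl = 16.86; W sinα = 2.3
Slice 2: Δl = 1.4/cos19.6° = 1.486 m; N'_2 = 85·cos19.6° − 22·1.486 = 47.4; c'Δl = 14.71; W sinα = 28.5
Slice 3: Δl = 2.6/cos43.9° = 3.608 m; N'_3 = 96·cos43.9° − 7·3.608 = 43.9; c'Δl = 35.72; W sinα = 66.6
Σc'Δl = 67.3 kN/m; ΣN' = 117.9 kN/m; ΣW sinα = 97.4 kN/m
Resisting = 67.3 + 117.9·tan27.0° = 67.3 + 60.1 = 127.4 kN/m
FS = 127.4 / 97.4 = 1.307

FS = 1.31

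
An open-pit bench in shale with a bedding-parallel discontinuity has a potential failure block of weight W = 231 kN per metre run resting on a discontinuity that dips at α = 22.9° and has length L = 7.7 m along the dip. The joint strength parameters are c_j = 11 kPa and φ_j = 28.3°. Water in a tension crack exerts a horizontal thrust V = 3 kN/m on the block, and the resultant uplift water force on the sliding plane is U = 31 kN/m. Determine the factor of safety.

FS = 1.96

Resolving the block weight along and normal to the plane and applying the Mohr–Coulomb strength on the joint:
N' = W cosα − U − V sinα = 231·cos22.9° − 31 − 3·sin22.9° = 180.6 kN/m
Driving force T = W sinα + V cosα = 231·sin22.9° + 3·cos22.9° = 92.7 kN/m
Resisting force R = c_j·L + N'·tanφ_j = 11·7.7 + 180.6·tan28.3° = 84.7 + 97.3 = 182.0 kN/m
FS = R / T = 182.0 / 92.7 = 1.964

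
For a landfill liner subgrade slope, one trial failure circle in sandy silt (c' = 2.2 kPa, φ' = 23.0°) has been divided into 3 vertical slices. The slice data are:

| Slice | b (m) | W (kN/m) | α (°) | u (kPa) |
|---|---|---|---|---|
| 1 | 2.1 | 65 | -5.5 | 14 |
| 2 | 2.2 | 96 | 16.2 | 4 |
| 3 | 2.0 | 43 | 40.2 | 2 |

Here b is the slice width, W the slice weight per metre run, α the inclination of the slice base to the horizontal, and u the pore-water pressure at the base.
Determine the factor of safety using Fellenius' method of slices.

FS = 1.60

Ordinary method of slices: FS = Σ[c'·Δl_i + (W_i cosα_i − u_i·Δl_i)·tanφ'] / Σ W_i sinα_i, with Δl_i = b_i / cosα_i.
Slice 1: Δl = 2.1/cos(-5.5°) = 2.110 m; N'_1 = 65·cos(-5.5°) − 14·2.110 = 35.2; c'Δl = 4.64; W sinα = -6.2
Slice 2: Δl = 2.2/cos16.2° = 2.291 m; N'_2 = 96·cos16.2° − 4·2.291 = 83.0; c'Δl = 5.04; W sinα = 26.8
Slice 3: Δl = 2.0/cos40.2° = 2.619 m; N'_3 = 43·cos40.2° − 2·2.619 = 27.6; c'Δl = 5.76; W sinα = 27.8
Σc'Δl = 15.4 kN/m; ΣN' = 145.8 kN/m; ΣW sinα = 48.3 kN/m
Resisting = 15.4 + 145.8·tan23.0° = 15.4 + 61.9 = 77.3 kN/m
FS = 77.3 / 48.3 = 1.601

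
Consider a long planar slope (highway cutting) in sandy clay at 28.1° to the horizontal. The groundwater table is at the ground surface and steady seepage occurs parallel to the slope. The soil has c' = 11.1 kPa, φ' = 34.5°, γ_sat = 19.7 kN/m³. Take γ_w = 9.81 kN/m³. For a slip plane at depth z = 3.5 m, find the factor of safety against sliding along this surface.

With seepage parallel to the slope and the water table at the surface, the effective normal stress on the slip plane uses the buoyant unit weight γ' = γ_sat − γ_w while the driving shear stress uses γ_sat:
FS = [c' + γ' z cos²β tanφ'] / [γ_sat z sinβ cosβ]
γ' = 19.7 − 9.81 = 9.89 kN/m³
Numerator = 11.1 + 9.89·3.5·cos²28.1°·tan34.5° = 11.1 + 9.89·3.5·0.7781·0.6873 = 29.612 kPa
Denominator = 19.7·3.5·sin28.1°·cos28.1° = 19.7·3.5·0.4710·0.8821 = 28.648 kPa
FS = 29.612 / 28.648 = 1.034

FS = 1.03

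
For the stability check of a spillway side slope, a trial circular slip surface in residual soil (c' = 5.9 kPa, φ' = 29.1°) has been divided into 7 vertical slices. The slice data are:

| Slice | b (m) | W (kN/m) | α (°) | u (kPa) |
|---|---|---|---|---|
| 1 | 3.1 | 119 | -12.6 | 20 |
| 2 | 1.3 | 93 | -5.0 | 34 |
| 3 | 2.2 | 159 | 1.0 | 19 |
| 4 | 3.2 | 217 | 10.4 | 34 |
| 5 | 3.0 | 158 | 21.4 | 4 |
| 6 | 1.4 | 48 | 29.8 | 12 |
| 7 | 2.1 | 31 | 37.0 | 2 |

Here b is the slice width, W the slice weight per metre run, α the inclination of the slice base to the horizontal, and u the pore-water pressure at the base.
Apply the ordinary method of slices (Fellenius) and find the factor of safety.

Ordinary method of slices: FS = Σ[c'·Δl_i + (W_i cosα_i − u_i·Δl_i)·tanφ'] / Σ W_i sinα_i, with Δl_i = b_i / cosα_i.
Slice 1: Δl = 3.1/cos(-12.6°) = 3.177 m; N'_1 = 119·cos(-12.6°) − 20·3.177 = 52.6; c'Δl = 18.74; W sinα = -26.0
Slice 2: Δl = 1.3/cos(-5.0°) = 1.305 m; N'_2 = 93·cos(-5.0°) − 34·1.305 = 48.3; c'Δl = 7.70; W sinα = -8.1
Slice 3: Δl = 2.2/cos1.0° = 2.200 m; N'_3 = 159·cos1.0° − 19·2.200 = 117.2; c'Δl = 12.98; W sinα = 2.8
Slice 4: Δl = 3.2/cos10.4° = 3.253 m; N'_4 = 217·cos10.4° − 34·3.253 = 102.8; c'Δl = 19.20; W sinα = 39.2
Slice 5: Δl = 3.0/cos21.4° = 3.222 m; N'_5 = 158·cos21.4° − 4·3.222 = 134.2; c'Δl = 19.01; W sinα = 57.7
Slice 6: Δl = 1.4/cos29.8° = 1.613 m; N'_6 = 48·cos29.8° − 12·1.613 = 22.3; c'Δl = 9.52; W sinα = 23.9
Slice 7: Δl = 2.1/cos37.0° = 2.629 m; N'_7 = 31·cos37.0° − 2·2.629 = 19.5; c'Δl = 15.51; W sinα = 18.7
Σc'Δl = 102.7 kN/m; ΣN' = 496.9 kN/m; ΣW sinα = 108.0 kN/m
Resisting = 102.7 + 496.9·tan29.1° = 102.7 + 276.6 = 379.2 kN/m
FS = 379.2 / 108.0 = 3.510

FS = 3.51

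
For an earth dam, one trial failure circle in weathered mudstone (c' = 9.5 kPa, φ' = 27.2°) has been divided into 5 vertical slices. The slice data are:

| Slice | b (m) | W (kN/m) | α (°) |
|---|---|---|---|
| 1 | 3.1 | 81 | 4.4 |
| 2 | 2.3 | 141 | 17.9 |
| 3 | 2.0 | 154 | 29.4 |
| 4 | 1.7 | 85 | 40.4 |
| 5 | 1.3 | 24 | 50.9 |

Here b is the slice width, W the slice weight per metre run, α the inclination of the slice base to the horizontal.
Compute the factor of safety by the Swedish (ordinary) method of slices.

FS = 1.69

Ordinary method of slices: FS = Σ[c'·Δl_i + (W_i cosα_i)·tanφ'] / Σ W_i sinα_i, with Δl_i = b_i / cosα_i.
Slice 1: Δl = 3.1/cos4.4° = 3.109 m; N'_1 = 81·cos4.4° = 80.8; c'Δl = 29.54; W sinα = 6.2
Slice 2: Δl = 2.3/cos17.9° = 2.417 m; N'_2 = 141·cos17.9° = 134.2; c'Δl = 22.96; W sinα = 43.3
Slice 3: Δl = 2.0/cos29.4° = 2.296 m; N'_3 = 154·cos29.4° = 134.2; c'Δl = 21.81; W sinα = 75.6
Slice 4: Δl = 1.7/cos40.4° = 2.232 m; N'_4 = 85·cos40.4° = 64.7; c'Δl = 21.21; W sinα = 55.1
Slice 5: Δl = 1.3/cos50.9° = 2.061 m; N'_5 = 24·cos50.9° = 15.1; c'Δl = 19.58; W sinα = 18.6
Σc'Δl = 115.1 kN/m; ΣN' = 429.0 kN/m; ΣW sinα = 198.9 kN/m
Resisting = 115.1 + 429.0·tan27.2° = 115.1 + 220.5 = 335.6 kN/m
FS = 335.6 / 198.9 = 1.687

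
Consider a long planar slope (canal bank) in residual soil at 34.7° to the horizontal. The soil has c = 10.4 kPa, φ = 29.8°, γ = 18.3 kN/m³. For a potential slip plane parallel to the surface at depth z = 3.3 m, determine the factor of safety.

FS = 1.20

For an infinite slope with a slip plane parallel to the surface (no pore pressure): FS = [c + γz cos²β tanφ] / [γz sinβ cosβ].
γz = 18.3·3.3 = 60.39 kN/m²
Numerator = 10.4 + 60.39·cos²34.7°·tan29.8° = 10.4 + 60.39·0.6759·0.5727 = 33.777 kPa
Denominator = 60.39·sin34.7°·cos34.7° = 60.39·0.5693·0.8221 = 28.264 kPa
FS = 33.777 / 28.264 = 1.195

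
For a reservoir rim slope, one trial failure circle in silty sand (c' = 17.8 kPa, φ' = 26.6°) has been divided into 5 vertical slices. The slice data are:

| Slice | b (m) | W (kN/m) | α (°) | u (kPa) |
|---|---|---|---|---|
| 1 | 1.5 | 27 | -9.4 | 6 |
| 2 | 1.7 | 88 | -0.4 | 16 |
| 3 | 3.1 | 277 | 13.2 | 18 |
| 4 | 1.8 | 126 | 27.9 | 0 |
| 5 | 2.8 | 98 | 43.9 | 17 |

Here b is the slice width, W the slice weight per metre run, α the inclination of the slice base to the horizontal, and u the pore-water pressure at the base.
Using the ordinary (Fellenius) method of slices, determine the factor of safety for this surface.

FS = 2.28

Ordinary method of slices: FS = Σ[c'·Δl_i + (W_i cosα_i − u_i·Δl_i)·tanφ'] / Σ W_i sinα_i, with Δl_i = b_i / cosα_i.
Slice 1: Δl = 1.5/cos(-9.4°) = 1.520 m; N'_1 = 27·cos(-9.4°) − 6·1.520 = 17.5; c'Δl = 27.06; W sinα = -4.4
Slice 2: Δl = 1.7/cos(-0.4°) = 1.700 m; N'_2 = 88·cos(-0.4°) − 16·1.700 = 60.8; c'Δl = 30.26; W sinα = -0.6
Slice 3: Δl = 3.1/cos13.2° = 3.184 m; N'_3 = 277·cos13.2° − 18·3.184 = 212.4; c'Δl = 56.68; W sinα = 63.3
Slice 4: Δl = 1.8/cos27.9° = 2.037 m; N'_4 = 126·cos27.9° − 0·2.037 = 111.4; c'Δl = 36.25; W sinα = 59.0
Slice 5: Δl = 2.8/cos43.9° = 3.886 m; N'_5 = 98·cos43.9° − 17·3.886 = 4.6; c'Δl = 69.17; W sinα = 68.0
Σc'Δl = 219.4 kN/m; ΣN' = 406.6 kN/m; ΣW sinα = 185.1 kN/m
Resisting = 219.4 + 406.6·tan26.6° = 219.4 + 203.6 = 423.0 kN/m
FS = 423.0 / 185.1 = 2.285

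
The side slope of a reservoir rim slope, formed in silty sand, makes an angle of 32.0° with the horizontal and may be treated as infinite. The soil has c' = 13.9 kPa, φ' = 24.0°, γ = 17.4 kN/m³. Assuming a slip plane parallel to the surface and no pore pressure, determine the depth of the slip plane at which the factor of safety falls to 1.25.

Setting FS = 1.25 in FS = [c' + γz cos²β tanφ'] / [γz sinβ cosβ] and solving for z:
z = c' / [γ cosβ (FS·sinβ − cosβ·tanφ')]
  = 13.9 / [17.4·cos32.0°·(1.25·sin32.0° − cos32.0°·tan24.0°)]
  = 13.9 / [17.4·0.8480·(1.25·0.5299 − 0.8480·0.4452)]
  = 13.9 / 4.2029 = 3.307 m

z = 3.31 m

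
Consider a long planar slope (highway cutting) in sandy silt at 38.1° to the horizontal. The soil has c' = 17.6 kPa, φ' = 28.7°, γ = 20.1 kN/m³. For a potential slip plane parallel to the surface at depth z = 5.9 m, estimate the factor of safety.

For an infinite slope with a slip plane parallel to the surface (no pore pressure): FS = [c' + γz cos²β tanφ'] / [γz sinβ cosβ].
γz = 20.1·5.9 = 118.59 kN/m²
Numerator = 17.6 + 118.59·cos²38.1°·tan28.7° = 17.6 + 118.59·0.6193·0.5475 = 57.807 kPa
Denominator = 118.59·sin38.1°·cos38.1° = 118.59·0.6170·0.7869 = 57.583 kPa
FS = 57.807 / 57.583 = 1.004

FS = 1.00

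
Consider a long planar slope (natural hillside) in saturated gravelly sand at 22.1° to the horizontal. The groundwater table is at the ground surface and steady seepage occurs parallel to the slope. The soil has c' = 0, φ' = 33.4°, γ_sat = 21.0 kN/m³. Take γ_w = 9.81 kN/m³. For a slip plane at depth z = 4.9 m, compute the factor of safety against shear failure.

FS = 0.87

With seepage parallel to the slope and the water table at the surface, the effective normal stress on the slip plane uses the buoyant unit weight γ' = γ_sat − γ_w while the driving shear stress uses γ_sat:
FS = [c' + γ' z cos²β tanφ'] / [γ_sat z sinβ cosβ]
(For c' = 0 this reduces to FS = (γ'/γ_sat)·tanφ'/tanβ.)
γ' = 21.0 − 9.81 = 11.19 kN/m³
Numerator = 0.0 + 11.19·4.9·cos²22.1°·tan33.4° = 0.0 + 11.19·4.9·0.8585·0.6594 = 31.037 kPa
Denominator = 21.0·4.9·sin22.1°·cos22.1° = 21.0·4.9·0.3762·0.9265 = 35.869 kPa
FS = 31.037 / 35.869 = 0.865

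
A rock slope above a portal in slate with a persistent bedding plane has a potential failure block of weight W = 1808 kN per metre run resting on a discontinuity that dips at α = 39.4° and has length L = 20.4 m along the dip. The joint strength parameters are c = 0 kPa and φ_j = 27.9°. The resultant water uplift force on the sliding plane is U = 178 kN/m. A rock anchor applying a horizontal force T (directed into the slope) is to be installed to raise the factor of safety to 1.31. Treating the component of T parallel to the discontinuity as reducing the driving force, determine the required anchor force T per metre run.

T = 636 kN/m

Resolving forces along and normal to the sliding plane, with the horizontal anchor force T adding T·sinα to the effective normal force and T·cosα acting up the plane against the driving force:
FS = [cL + (W cosα − U + T sinα) tanφ_j] / [W sinα − T cosα]
Without the anchor: N' = 1219.1 kN/m, driving T_d = 1147.6 kN/m, resisting R = 0·20.4 + 1219.1·tan27.9° = 645.5 kN/m, FS = 0.56.
Setting FS = 1.31 and solving for T:
1.31·(1147.6 − T cos39.4°) = 645.5 + T sin39.4°·tan27.9°
T·(sin39.4°·tan27.9° + 1.31·cos39.4°) = 1.31·1147.6 − 645.5
T·(0.6347·0.5295 + 1.31·0.7727) = 1503.3 − 645.5 = 857.9
T·1.3484 = 857.9
T = 636.2 kN/m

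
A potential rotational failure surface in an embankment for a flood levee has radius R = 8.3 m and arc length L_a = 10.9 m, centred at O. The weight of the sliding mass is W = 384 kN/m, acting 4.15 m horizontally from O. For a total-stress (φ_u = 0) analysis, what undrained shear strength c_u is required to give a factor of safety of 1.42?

FS = c_u·L_a·R / (W·d), so c_u = FS·W·d / (L_a·R).
c_u = 1.42·384·4.15 / (10.90·8.3) = 2262.9 / 90.47 = 25.01 kPa

c_u = 25.0 kPa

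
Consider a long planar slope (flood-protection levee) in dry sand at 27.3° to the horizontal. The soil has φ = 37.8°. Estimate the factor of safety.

For a dry cohesionless infinite slope the factor of safety is FS = tanφ / tanβ.
FS = tan37.8° / tan27.3° = 0.7757 / 0.5161 = 1.503

FS = 1.50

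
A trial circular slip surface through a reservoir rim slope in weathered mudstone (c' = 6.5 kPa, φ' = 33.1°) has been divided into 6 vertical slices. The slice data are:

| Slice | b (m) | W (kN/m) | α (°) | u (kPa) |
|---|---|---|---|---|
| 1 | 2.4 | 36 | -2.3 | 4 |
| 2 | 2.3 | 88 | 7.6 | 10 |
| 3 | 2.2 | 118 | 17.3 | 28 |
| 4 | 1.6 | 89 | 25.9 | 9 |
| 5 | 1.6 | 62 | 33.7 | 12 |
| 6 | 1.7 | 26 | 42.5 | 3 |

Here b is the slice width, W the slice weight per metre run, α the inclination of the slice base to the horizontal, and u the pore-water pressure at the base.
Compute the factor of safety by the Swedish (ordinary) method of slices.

FS = 1.79

Ordinary method of slices: FS = Σ[c'·Δl_i + (W_i cosα_i − u_i·Δl_i)·tanφ'] / Σ W_i sinα_i, with Δl_i = b_i / cosα_i.
Slice 1: Δl = 2.4/cos(-2.3°) = 2.402 m; N'_1 = 36·cos(-2.3°) − 4·2.402 = 26.4; c'Δl = 15.61; W sinα = -1.4
Slice 2: Δl = 2.3/cos7.6° = 2.320 m; N'_2 = 88·cos7.6° − 10·2.320 = 64.0; c'Δl = 15.08; W sinα = 11.6
Slice 3: Δl = 2.2/cos17.3° = 2.304 m; N'_3 = 118·cos17.3° − 28·2.304 = 48.1; c'Δl = 14.98; W sinα = 35.1
Slice 4: Δl = 1.6/cos25.9° = 1.779 m; N'_4 = 89·cos25.9° − 9·1.779 = 64.1; c'Δl = 11.56; W sinα = 38.9
Slice 5: Δl = 1.6/cos33.7° = 1.923 m; N'_5 = 62·cos33.7° − 12·1.923 = 28.5; c'Δl = 12.50; W sinα = 34.4
Slice 6: Δl = 1.7/cos42.5° = 2.306 m; N'_6 = 26·cos42.5° − 3·2.306 = 12.3; c'Δl = 14.99; W sinα = 17.6
Σc'Δl = 84.7 kN/m; ΣN' = 243.3 kN/m; ΣW sinα = 136.1 kN/m
Resisting = 84.7 + 243.3·tan33.1° = 84.7 + 158.6 = 243.4 kN/m
FS = 243.4 / 136.1 = 1.788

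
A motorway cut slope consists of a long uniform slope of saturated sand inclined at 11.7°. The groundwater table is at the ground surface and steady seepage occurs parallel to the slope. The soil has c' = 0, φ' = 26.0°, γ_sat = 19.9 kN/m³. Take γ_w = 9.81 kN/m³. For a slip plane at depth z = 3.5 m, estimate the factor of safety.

With seepage parallel to the slope and the water table at the surface, the effective normal stress on the slip plane uses the buoyant unit weight γ' = γ_sat − γ_w while the driving shear stress uses γ_sat:
FS = [c' + γ' z cos²β tanφ'] / [γ_sat z sinβ cosβ]
(For c' = 0 this reduces to FS = (γ'/γ_sat)·tanφ'/tanβ.)
γ' = 19.9 − 9.81 = 10.09 kN/m³
Numerator = 0.0 + 10.09·3.5·cos²11.7°·tan26.0° = 0.0 + 10.09·3.5·0.9589·0.4877 = 16.516 kPa
Denominator = 19.9·3.5·sin11.7°·cos11.7° = 19.9·3.5·0.2028·0.9792 = 13.831 kPa
FS = 16.516 / 13.831 = 1.194

FS = 1.19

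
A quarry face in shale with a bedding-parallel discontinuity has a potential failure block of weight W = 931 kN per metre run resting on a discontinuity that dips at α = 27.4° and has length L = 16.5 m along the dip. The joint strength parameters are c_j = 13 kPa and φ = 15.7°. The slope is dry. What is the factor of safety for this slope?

FS = 1.04

Resolving the block weight along and normal to the plane and applying the Mohr–Coulomb strength on the joint:
N' = W cosα = 931·cos27.4° = 826.6 kN/m
Driving force T = W sinα = 931·sin27.4° = 428.4 kN/m
Resisting force R = c_j·L + N'·tanφ = 13·16.5 + 826.6·tan15.7° = 214.5 + 232.3 = 446.8 kN/m
FS = R / T = 446.8 / 428.4 = 1.043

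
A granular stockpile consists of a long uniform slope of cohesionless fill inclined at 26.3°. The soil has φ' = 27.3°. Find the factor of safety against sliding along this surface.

For a dry cohesionless infinite slope the factor of safety is FS = tanφ' / tanβ.
FS = tan27.3° / tan26.3° = 0.5161 / 0.4942 = 1.044

FS = 1.04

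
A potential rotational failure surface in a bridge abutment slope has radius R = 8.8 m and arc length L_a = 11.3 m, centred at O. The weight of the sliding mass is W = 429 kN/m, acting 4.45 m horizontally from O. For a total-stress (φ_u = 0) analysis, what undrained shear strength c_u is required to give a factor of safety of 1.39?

FS = c_u·L_a·R / (W·d), so c_u = FS·W·d / (L_a·R).
c_u = 1.39·429·4.45 / (11.30·8.8) = 2653.6 / 99.44 = 26.69 kPa

c_u = 26.7 kPa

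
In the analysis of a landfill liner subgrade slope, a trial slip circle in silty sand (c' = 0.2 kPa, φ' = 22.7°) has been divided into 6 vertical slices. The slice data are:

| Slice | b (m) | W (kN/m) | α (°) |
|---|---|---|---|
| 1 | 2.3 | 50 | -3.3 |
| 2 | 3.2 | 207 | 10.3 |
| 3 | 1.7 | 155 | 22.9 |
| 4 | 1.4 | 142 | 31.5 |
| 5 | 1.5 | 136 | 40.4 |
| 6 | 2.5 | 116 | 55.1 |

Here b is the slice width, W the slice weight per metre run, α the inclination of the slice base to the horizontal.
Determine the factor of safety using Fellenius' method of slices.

Ordinary method of slices: FS = Σ[c'·Δl_i + (W_i cosα_i)·tanφ'] / Σ W_i sinα_i, with Δl_i = b_i / cosα_i.
Slice 1: Δl = 2.3/cos(-3.3°) = 2.304 m; N'_1 = 50·cos(-3.3°) = 49.9; c'Δl = 0.46; W sinα = -2.9
Slice 2: Δl = 3.2/cos10.3° = 3.252 m; N'_2 = 207·cos10.3° = 203.7; c'Δl = 0.65; W sinα = 37.0
Slice 3: Δl = 1.7/cos22.9° = 1.845 m; N'_3 = 155·cos22.9° = 142.8; c'Δl = 0.37; W sinα = 60.3
Slice 4: Δl = 1.4/cos31.5° = 1.642 m; N'_4 = 142·cos31.5° = 121.1; c'Δl = 0.33; W sinα = 74.2
Slice 5: Δl = 1.5/cos40.4° = 1.970 m; N'_5 = 136·cos40.4° = 103.6; c'Δl = 0.39; W sinα = 88.1
Slice 6: Δl = 2.5/cos55.1° = 4.370 m; N'_6 = 116·cos55.1° = 66.4; c'Δl = 0.87; W sinα = 95.1
Σc'Δl = 3.1 kN/m; ΣN' = 687.4 kN/m; ΣW sinα = 351.9 kN/m
Resisting = 3.1 + 687.4·tan22.7° = 3.1 + 287.5 = 290.6 kN/m
FS = 290.6 / 351.9 = 0.826

FS = 0.83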